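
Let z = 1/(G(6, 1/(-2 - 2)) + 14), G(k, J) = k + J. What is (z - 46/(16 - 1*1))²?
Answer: 12773476/1404225 ≈ 9.0965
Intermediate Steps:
G(k, J) = J + k
z = 4/79 (z = 1/((1/(-2 - 2) + 6) + 14) = 1/((1/(-4) + 6) + 14) = 1/((-¼ + 6) + 14) = 1/(23/4 + 14) = 1/(79/4) = 4/79 ≈ 0.050633)
(z - 46/(16 - 1*1))² = (4/79 - 46/(16 - 1*1))² = (4/79 - 46/(16 - 1))² = (4/79 - 46/15)² = (-3574/1185)² = 12773476/1404225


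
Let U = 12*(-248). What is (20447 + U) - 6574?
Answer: 10897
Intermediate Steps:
U = -2976
(20447 + U) - 6574 = (20447 - 2976) - 6574 = 17471 - 6574 = 10897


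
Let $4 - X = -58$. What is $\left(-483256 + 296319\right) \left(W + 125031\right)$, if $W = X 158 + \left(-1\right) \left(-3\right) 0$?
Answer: $-25204154899$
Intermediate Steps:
$X = 62$ ($X = 4 - -58 = 4 + 58 = 62$)
$W = 9796$ ($W = 62 \cdot 158 + \left(-1\right) \left(-3\right) 0 = 9796 + 3 \cdot 0 = 9796 + 0 = 9796$)
$\left(-483256 + 296319\right) \left(W + 125031\right) = \left(-483256 + 296319\right) \left(9796 + 125031\right) = \left(-186937\right) 134827 = -25204154899$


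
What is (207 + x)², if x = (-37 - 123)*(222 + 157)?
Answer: 3652147489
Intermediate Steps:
x = -60640 (x = -160*379 = -60640)
(207 + x)² = (207 - 60640)² = (-60433)² = 3652147489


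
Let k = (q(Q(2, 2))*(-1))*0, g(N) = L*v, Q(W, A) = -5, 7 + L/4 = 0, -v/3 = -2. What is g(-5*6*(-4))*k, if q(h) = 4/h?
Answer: 0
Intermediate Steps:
v = 6 (v = -3*(-2) = 6)
L = -28 (L = -28 + 4*0 = -28 + 0 = -28)
g(N) = -168 (g(N) = -28*6 = -168)
k = 0 (k = ((4/(-5))*(-1))*0 = ((4*(-1/5))*(-1))*0 = -4/5*(-1)*0 = (4/5)*0 = 0)
g(-5*6*(-4))*k = -168*0 = 0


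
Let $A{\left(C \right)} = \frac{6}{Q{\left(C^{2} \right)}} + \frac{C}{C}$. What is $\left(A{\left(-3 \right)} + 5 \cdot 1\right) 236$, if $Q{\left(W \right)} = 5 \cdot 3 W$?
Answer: $\frac{64192}{45} \approx 1426.5$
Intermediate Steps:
$Q{\left(W \right)} = 15 W$
$A{\left(C \right)} = 1 + \frac{2}{5 C^{2}}$ ($A{\left(C \right)} = \frac{6}{15 C^{2}} + \frac{C}{C} = 6 \frac{1}{15 C^{2}} + 1 = \frac{2}{5 C^{2}} + 1 = 1 + \frac{2}{5 C^{2}}$)
$\left(A{\left(-3 \right)} + 5 \cdot 1\right) 236 = \left(\left(1 + \frac{2}{5 \cdot 9}\right) + 5 \cdot 1\right) 236 = \left(\left(1 + \frac{2}{5} \cdot \frac{1}{9}\right) + 5\right) 236 = \left(\left(1 + \frac{2}{45}\right) + 5\right) 236 = \left(\frac{47}{45} + 5\right) 236 = \frac{272}{45} \cdot 236 = \frac{64192}{45}$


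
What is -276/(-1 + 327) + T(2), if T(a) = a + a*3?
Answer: 1166/163 ≈ 7.1534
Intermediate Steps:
T(a) = 4*a (T(a) = a + 3*a = 4*a)
-276/(-1 + 327) + T(2) = -276/(-1 + 327) + 4*2 = -276/326 + 8 = -276*1/326 + 8 = -138/163 + 8 = 1166/163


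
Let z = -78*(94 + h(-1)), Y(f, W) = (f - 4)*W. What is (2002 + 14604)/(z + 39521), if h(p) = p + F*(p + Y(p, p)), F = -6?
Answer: 16606/34139 ≈ 0.48642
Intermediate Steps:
Y(f, W) = W*(-4 + f) (Y(f, W) = (-4 + f)*W = W*(-4 + f))
h(p) = -5*p - 6*p*(-4 + p) (h(p) = p - 6*(p + p*(-4 + p)) = p + (-6*p - 6*p*(-4 + p)) = -5*p - 6*p*(-4 + p))
z = -5382 (z = -78*(94 - (19 - 6*(-1))) = -78*(94 - (19 + 6)) = -78*(94 - 1*25) = -78*(94 - 25) = -78*69 = -5382)
(2002 + 14604)/(z + 39521) = (2002 + 14604)/(-5382 + 39521) = 16606/34139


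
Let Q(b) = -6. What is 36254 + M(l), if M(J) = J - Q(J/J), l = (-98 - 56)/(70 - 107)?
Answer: 1341774/37 ≈ 36264.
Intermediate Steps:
l = 154/37 (l = -154/(-37) = -154*(-1/37) = 154/37 ≈ 4.1622)
M(J) = 6 + J (M(J) = J - 1*(-6) = J + 6 = 6 + J)
36254 + M(l) = 36254 + (6 + 154/37) = 36254 + 376/37 = 1341774/37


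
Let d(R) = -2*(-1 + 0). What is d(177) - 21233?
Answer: -21231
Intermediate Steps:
d(R) = 2 (d(R) = -2*(-1) = 2)
d(177) - 21233 = 2 - 21233 = -21231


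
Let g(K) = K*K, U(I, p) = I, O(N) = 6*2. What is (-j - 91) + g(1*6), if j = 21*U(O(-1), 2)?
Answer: -307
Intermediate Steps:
O(N) = 12
g(K) = K²
j = 252 (j = 21*12 = 252)
(-j - 91) + g(1*6) = (-1*252 - 91) + (1*6)² = (-252 - 91) + 6² = -343 + 36 = -307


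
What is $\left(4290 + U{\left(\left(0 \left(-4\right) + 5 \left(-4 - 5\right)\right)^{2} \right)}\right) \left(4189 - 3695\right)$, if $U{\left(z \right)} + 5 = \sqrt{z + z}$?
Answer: $2116790 + 22230 \sqrt{2} \approx 2.1482 \cdot 10^{6}$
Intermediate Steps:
$U{\left(z \right)} = -5 + \sqrt{2} \sqrt{z}$ ($U{\left(z \right)} = -5 + \sqrt{z + z} = -5 + \sqrt{2 z} = -5 + \sqrt{2} \sqrt{z}$)
$\left(4290 + U{\left(\left(0 \left(-4\right) + 5 \left(-4 - 5\right)\right)^{2} \right)}\right) \left(4189 - 3695\right) = \left(4290 - \left(5 - \sqrt{2} \sqrt{\left(0 \left(-4\right) + 5 \left(-4 - 5\right)\right)^{2}}\right)\right) \left(4189 - 3695\right) = \left(4290 - \left(5 - \sqrt{2} \sqrt{\left(0 + 5 \left(-9\right)\right)^{2}}\right)\right) 494 = \left(4290 - \left(5 - \sqrt{2} \sqrt{\left(0 - 45\right)^{2}}\right)\right) 494 = \left(4290 - \left(5 - \sqrt{2} \sqrt{\left(-45\right)^{2}}\right)\right) 494 = \left(4290 - \left(5 - \sqrt{2} \sqrt{2025}\right)\right) 494 = \left(4290 - \left(5 - \sqrt{2} \cdot 45\right)\right) 494 = \left(4290 - \left(5 - 45 \sqrt{2}\right)\right) 494 = \left(4285 + 45 \sqrt{2}\right) 494 = 2116790 + 22230 \sqrt{2}$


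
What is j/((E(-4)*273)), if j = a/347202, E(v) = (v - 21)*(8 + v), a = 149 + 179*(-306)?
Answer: 2185/379144584 ≈ 5.7630e-6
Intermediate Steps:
a = -54625 (a = 149 - 54774 = -54625)
E(v) = (-21 + v)*(8 + v)
j = -54625/347202 ≈ -0.15733
j/((E(-4)*273)) = -54625*1/(273*(-168 + (-4)² - 13*(-4)))/347202 = -54625*1/(273*(-168 + 16 + 52))/347202 = -54625/(347202*((-100*273))) = -54625/347202/(-27300) = -54625/347202*(-1/27300) = 2185/379144584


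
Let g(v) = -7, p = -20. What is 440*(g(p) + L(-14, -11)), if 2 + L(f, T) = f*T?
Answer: 63800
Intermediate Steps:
L(f, T) = -2 + T*f (L(f, T) = -2 + f*T = -2 + T*f)
440*(g(p) + L(-14, -11)) = 440*(-7 + (-2 - 11*(-14))) = 440*(-7 + (-2 + 154)) = 440*(-7 + 152) = 440*145 = 63800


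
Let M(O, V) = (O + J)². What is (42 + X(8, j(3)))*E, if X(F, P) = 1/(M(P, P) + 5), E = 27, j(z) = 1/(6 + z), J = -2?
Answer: 789183/694 ≈ 1137.2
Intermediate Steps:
M(O, V) = (-2 + O)² (M(O, V) = (O - 2)² = (-2 + O)²)
X(F, P) = 1/(5 + (-2 + P)²) (X(F, P) = 1/((-2 + P)² + 5) = 1/(5 + (-2 + P)²))
(42 + X(8, j(3)))*E = (42 + 1/(5 + (-2 + 1/(6 + 3))²))*27 = (42 + 1/(5 + (-2 + 1/9)²))*27 = (42 + 1/(5 + (-2 + ⅑)²))*27 = (42 + 1/(5 + (-17/9)²))*27 = (42 + 1/(5 + 289/81))*27 = (42 + 1/(694/81))*27 = (42 + 81/694)*27 = (29229/694)*27 = 789183/694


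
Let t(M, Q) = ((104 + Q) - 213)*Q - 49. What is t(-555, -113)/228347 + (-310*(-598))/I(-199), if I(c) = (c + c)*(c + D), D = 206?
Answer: -3018658127/45441053 ≈ -66.430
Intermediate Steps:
I(c) = 2*c*(206 + c) (I(c) = (c + c)*(c + 206) = (2*c)*(206 + c) = 2*c*(206 + c))
t(M, Q) = -49 + Q*(-109 + Q) (t(M, Q) = (-109 + Q)*Q - 49 = Q*(-109 + Q) - 49 = -49 + Q*(-109 + Q))
t(-555, -113)/228347 + (-310*(-598))/I(-199) = (-49 + (-113)² - 109*(-113))/228347 + (-310*(-598))/((2*(-199)*(206 - 199))) = (-49 + 12769 + 12317)*(1/228347) + 185380/((2*(-199)*7)) = 25037*(1/228347) + 185380/(-2786) = 25037/228347 + 185380*(-1/2786) = 25037/228347 - 92690/1393 = -3018658127/45441053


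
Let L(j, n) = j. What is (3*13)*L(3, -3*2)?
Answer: 117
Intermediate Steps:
(3*13)*L(3, -3*2) = (3*13)*3 = 39*3 = 117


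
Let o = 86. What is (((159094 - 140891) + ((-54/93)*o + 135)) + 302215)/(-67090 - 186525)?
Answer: -1987119/1572413 ≈ -1.2637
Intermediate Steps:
(((159094 - 140891) + ((-54/93)*o + 135)) + 302215)/(-67090 - 186525) = (((159094 - 140891) + (-54/93*86 + 135)) + 302215)/(-67090 - 186525) = ((18203 + (-54*1/93*86 + 135)) + 302215)/(-253615) = ((18203 + (-18/31*86 + 135)) + 302215)*(-1/253615) = ((18203 + (-1548/31 + 135)) + 302215)*(-1/253615) = ((18203 + 2637/31) + 302215)*(-1/253615) = (566930/31 + 302215)*(-1/253615) = (9935595/31)*(-1/253615) = -1987119/1572413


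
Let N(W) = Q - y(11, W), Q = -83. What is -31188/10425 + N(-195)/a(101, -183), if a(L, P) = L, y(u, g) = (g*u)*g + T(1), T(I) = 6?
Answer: -1454864896/350975 ≈ -4145.2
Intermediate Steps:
y(u, g) = 6 + u*g**2 (y(u, g) = (g*u)*g + 6 = u*g**2 + 6 = 6 + u*g**2)
N(W) = -89 - 11*W**2 (N(W) = -83 - (6 + 11*W**2) = -83 + (-6 - 11*W**2) = -89 - 11*W**2)
-31188/10425 + N(-195)/a(101, -183) = -31188/10425 + (-89 - 11*(-195)**2)/101 = -31188*1/10425 + (-89 - 11*38025)*(1/101) = -10396/3475 + (-89 - 418275)*(1/101) = -10396/3475 - 418364*1/101 = -10396/3475 - 418364/101 = -1454864896/350975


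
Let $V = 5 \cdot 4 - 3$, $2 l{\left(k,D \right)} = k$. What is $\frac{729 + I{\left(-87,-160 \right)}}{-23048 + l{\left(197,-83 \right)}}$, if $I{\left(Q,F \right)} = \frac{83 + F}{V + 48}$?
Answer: $- \frac{94616}{2983435} \approx -0.031714$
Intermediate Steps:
$l{\left(k,D \right)} = \frac{k}{2}$
$V = 17$ ($V = 20 - 3 = 17$)
$I{\left(Q,F \right)} = \frac{83}{65} + \frac{F}{65}$ ($I{\left(Q,F \right)} = \frac{83 + F}{17 + 48} = \frac{83 + F}{65} = \left(83 + F\right) \frac{1}{65} = \frac{83}{65} + \frac{F}{65}$)
$\frac{729 + I{\left(-87,-160 \right)}}{-23048 + l{\left(197,-83 \right)}} = \frac{729 + \left(\frac{83}{65} + \frac{1}{65} \left(-160\right)\right)}{-23048 + \frac{1}{2} \cdot 197} = \frac{729 + \left(\frac{83}{65} - \frac{32}{13}\right)}{-23048 + \frac{197}{2}} = \frac{729 - \frac{77}{65}}{- \frac{45899}{2}} = \frac{47308}{65} \left(- \frac{2}{45899}\right) = - \frac{94616}{2983435}$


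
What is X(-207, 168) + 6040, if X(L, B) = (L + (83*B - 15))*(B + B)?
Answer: 4616632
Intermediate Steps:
X(L, B) = 2*B*(-15 + L + 83*B) (X(L, B) = (L + (-15 + 83*B))*(2*B) = (-15 + L + 83*B)*(2*B) = 2*B*(-15 + L + 83*B))
X(-207, 168) + 6040 = 2*168*(-15 - 207 + 83*168) + 6040 = 2*168*(-15 - 207 + 13944) + 6040 = 2*168*13722 + 6040 = 4610592 + 6040 = 4616632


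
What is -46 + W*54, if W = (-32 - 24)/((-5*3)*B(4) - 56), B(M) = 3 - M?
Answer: 1138/41 ≈ 27.756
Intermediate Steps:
W = 56/41 (W = (-32 - 24)/((-5*3)*(3 - 1*4) - 56) = -56/(-15*(3 - 4) - 56) = -56/(-15*(-1) - 56) = -56/(15 - 56) = -56/(-41) = -56*(-1/41) = 56/41 ≈ 1.3659)
-46 + W*54 = -46 + (56/41)*54 = -46 + 3024/41 = 1138/41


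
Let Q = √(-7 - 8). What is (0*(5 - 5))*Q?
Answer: 0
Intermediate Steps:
Q = I*√15 (Q = √(-15) = I*√15 ≈ 3.873*I)
(0*(5 - 5))*Q = (0*(5 - 5))*(I*√15) = (0*0)*(I*√15) = 0*(I*√15) = 0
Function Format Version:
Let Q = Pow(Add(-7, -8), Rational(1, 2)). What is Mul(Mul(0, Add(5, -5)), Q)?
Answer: 0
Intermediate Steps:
Q = Mul(I, Pow(15, Rational(1, 2))) (Q = Pow(-15, Rational(1, 2)) = Mul(I, Pow(15, Rational(1, 2))) ≈ Mul(3.8730, I))
Mul(Mul(0, Add(5, -5)), Q) = Mul(Mul(0, Add(5, -5)), Mul(I, Pow(15, Rational(1, 2)))) = Mul(Mul(0, 0), Mul(I, Pow(15, Rational(1, 2)))) = Mul(0, Mul(I, Pow(15, Rational(1, 2)))) = 0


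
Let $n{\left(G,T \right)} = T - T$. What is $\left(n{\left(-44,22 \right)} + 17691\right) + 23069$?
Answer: $40760$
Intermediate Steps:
$n{\left(G,T \right)} = 0$
$\left(n{\left(-44,22 \right)} + 17691\right) + 23069 = \left(0 + 17691\right) + 23069 = 17691 + 23069 = 40760$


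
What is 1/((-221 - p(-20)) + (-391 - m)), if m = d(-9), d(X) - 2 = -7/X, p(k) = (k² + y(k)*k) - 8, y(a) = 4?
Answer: -9/8341 ≈ -0.0010790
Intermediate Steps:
p(k) = -8 + k² + 4*k (p(k) = (k² + 4*k) - 8 = -8 + k² + 4*k)
d(X) = 2 - 7/X
m = 25/9 (m = 2 - 7/(-9) = 2 - 7*(-⅑) = 2 + 7/9 = 25/9 ≈ 2.7778)
1/((-221 - p(-20)) + (-391 - m)) = 1/((-221 - (-8 + (-20)² + 4*(-20))) + (-391 - 1*25/9)) = 1/((-221 - (-8 + 400 - 80)) + (-391 - 25/9)) = 1/((-221 - 1*312) - 3544/9) = 1/((-221 - 312) - 3544/9) = 1/(-533 - 3544/9) = 1/(-8341/9) = -9/8341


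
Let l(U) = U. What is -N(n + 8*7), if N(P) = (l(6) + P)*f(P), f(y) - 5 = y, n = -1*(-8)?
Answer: -4830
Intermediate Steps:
n = 8
f(y) = 5 + y
N(P) = (5 + P)*(6 + P) (N(P) = (6 + P)*(5 + P) = (5 + P)*(6 + P))
-N(n + 8*7) = -(5 + (8 + 8*7))*(6 + (8 + 8*7)) = -(5 + (8 + 56))*(6 + (8 + 56)) = -(5 + 64)*(6 + 64) = -69*70 = -1*4830 = -4830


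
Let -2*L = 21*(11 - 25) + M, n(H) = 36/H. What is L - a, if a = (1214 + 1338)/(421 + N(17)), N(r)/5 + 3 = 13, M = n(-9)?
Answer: 67627/471 ≈ 143.58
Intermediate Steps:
M = -4 (M = 36/(-9) = 36*(-⅑) = -4)
N(r) = 50 (N(r) = -15 + 5*13 = -15 + 65 = 50)
a = 2552/471 (a = (1214 + 1338)/(421 + 50) = 2552/471 ≈ 5.4183)
L = 149 (L = -(21*(11 - 25) - 4)/2 = -(21*(-14) - 4)/2 = -(-294 - 4)/2 = -½*(-298) = 149)
L - a = 149 - 1*2552/471 = 149 - 2552/471 = 67627/471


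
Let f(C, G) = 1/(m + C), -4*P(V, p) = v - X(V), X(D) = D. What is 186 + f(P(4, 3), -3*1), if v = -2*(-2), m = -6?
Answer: 1115/6 ≈ 185.83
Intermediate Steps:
v = 4
P(V, p) = -1 + V/4 (P(V, p) = -(4 - V)/4 = -1 + V/4)
f(C, G) = 1/(-6 + C)
186 + f(P(4, 3), -3*1) = 186 + 1/(-6 + (-1 + (1/4)*4)) = 186 + 1/(-6 + (-1 + 1)) = 186 + 1/(-6 + 0) = 186 + 1/(-6) = 186 - 1/6 = 1115/6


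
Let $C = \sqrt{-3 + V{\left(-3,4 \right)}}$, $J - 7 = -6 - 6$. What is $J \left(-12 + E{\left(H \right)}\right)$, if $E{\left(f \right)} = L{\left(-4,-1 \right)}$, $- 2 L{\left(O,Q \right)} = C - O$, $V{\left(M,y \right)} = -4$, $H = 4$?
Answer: $70 + \frac{5 i \sqrt{7}}{2} \approx 70.0 + 6.6144 i$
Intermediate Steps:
$J = -5$ ($J = 7 - 12 = -5$)
$C = i \sqrt{7}$ ($C = \sqrt{-3 - 4} = \sqrt{-7} = i \sqrt{7} \approx 2.6458 i$)
$L{\left(O,Q \right)} = \frac{O}{2} - \frac{i \sqrt{7}}{2}$ ($L{\left(O,Q \right)} = - \frac{i \sqrt{7} - O}{2} = - \frac{- O + i \sqrt{7}}{2} = \frac{O}{2} - \frac{i \sqrt{7}}{2}$)
$E{\left(f \right)} = -2 - \frac{i \sqrt{7}}{2}$ ($E{\left(f \right)} = \frac{1}{2} \left(-4\right) - \frac{i \sqrt{7}}{2} = -2 - \frac{i \sqrt{7}}{2}$)
$J \left(-12 + E{\left(H \right)}\right) = - 5 \left(-12 - \left(2 + \frac{i \sqrt{7}}{2}\right)\right) = - 5 \left(-14 - \frac{i \sqrt{7}}{2}\right) = 70 + \frac{5 i \sqrt{7}}{2}$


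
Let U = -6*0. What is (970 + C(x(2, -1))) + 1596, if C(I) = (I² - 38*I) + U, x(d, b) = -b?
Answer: 2529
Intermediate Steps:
U = 0
C(I) = I² - 38*I (C(I) = (I² - 38*I) + 0 = I² - 38*I)
(970 + C(x(2, -1))) + 1596 = (970 + (-1*(-1))*(-38 - 1*(-1))) + 1596 = (970 + 1*(-38 + 1)) + 1596 = (970 + 1*(-37)) + 1596 = (970 - 37) + 1596 = 933 + 1596 = 2529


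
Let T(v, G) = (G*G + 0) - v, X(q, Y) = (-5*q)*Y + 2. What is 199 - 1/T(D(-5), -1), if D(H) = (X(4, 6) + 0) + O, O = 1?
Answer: 23481/118 ≈ 198.99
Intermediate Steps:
X(q, Y) = 2 - 5*Y*q (X(q, Y) = -5*Y*q + 2 = 2 - 5*Y*q)
D(H) = -117 (D(H) = ((2 - 5*6*4) + 0) + 1 = ((2 - 120) + 0) + 1 = (-118 + 0) + 1 = -118 + 1 = -117)
T(v, G) = G² - v (T(v, G) = (G² + 0) - v = G² - v)
199 - 1/T(D(-5), -1) = 199 - 1/((-1)² - 1*(-117)) = 199 - 1/(1 + 117) = 199 - 1/118 = 23481/118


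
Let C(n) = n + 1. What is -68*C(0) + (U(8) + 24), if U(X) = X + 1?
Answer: -35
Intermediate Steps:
U(X) = 1 + X
C(n) = 1 + n
-68*C(0) + (U(8) + 24) = -68*(1 + 0) + ((1 + 8) + 24) = -68*1 + (9 + 24) = -68 + 33 = -35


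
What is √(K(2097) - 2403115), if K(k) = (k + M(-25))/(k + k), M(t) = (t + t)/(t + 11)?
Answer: I*√57534043222523/4893 ≈ 1550.2*I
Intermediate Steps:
M(t) = 2*t/(11 + t) (M(t) = (2*t)/(11 + t) = 2*t/(11 + t))
K(k) = (25/7 + k)/(2*k) (K(k) = (k + 2*(-25)/(11 - 25))/(k + k) = (k + 2*(-25)/(-14))/((2*k)) = (k + 2*(-25)*(-1/14))*(1/(2*k)) = (k + 25/7)*(1/(2*k)) = (25/7 + k)*(1/(2*k)) = (25/7 + k)/(2*k))
√(K(2097) - 2403115) = √((1/14)*(25 + 7*2097)/2097 - 2403115) = √((1/14)*(1/2097)*(25 + 14679) - 2403115) = √((1/14)*(1/2097)*14704 - 2403115) = √(7352/14679 - 2403115) = √(-35275317733/14679) = I*√57534043222523/4893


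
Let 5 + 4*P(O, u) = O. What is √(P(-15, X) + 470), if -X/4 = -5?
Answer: √465 ≈ 21.564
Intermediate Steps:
X = 20 (X = -4*(-5) = 20)
P(O, u) = -5/4 + O/4
√(P(-15, X) + 470) = √((-5/4 + (¼)*(-15)) + 470) = √((-5/4 - 15/4) + 470) = √(-5 + 470) = √465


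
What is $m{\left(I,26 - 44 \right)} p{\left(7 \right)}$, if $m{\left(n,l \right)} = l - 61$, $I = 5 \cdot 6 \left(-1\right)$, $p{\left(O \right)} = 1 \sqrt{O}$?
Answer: $- 79 \sqrt{7} \approx -209.01$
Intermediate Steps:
$p{\left(O \right)} = \sqrt{O}$
$I = -30$ ($I = 30 \left(-1\right) = -30$)
$m{\left(n,l \right)} = -61 + l$ ($m{\left(n,l \right)} = l - 61 = -61 + l$)
$m{\left(I,26 - 44 \right)} p{\left(7 \right)} = \left(-61 + \left(26 - 44\right)\right) \sqrt{7} = \left(-61 - 18\right) \sqrt{7} = - 79 \sqrt{7}$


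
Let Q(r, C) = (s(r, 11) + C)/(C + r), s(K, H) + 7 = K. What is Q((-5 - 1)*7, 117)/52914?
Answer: 34/1984275 ≈ 1.7135e-5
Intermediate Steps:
s(K, H) = -7 + K
Q(r, C) = (-7 + C + r)/(C + r) (Q(r, C) = ((-7 + r) + C)/(C + r) = (-7 + C + r)/(C + r))
Q((-5 - 1)*7, 117)/52914 = ((-7 + 117 + (-5 - 1)*7)/(117 + (-5 - 1)*7))/52914 = ((-7 + 117 - 6*7)/(117 - 6*7))*(1/52914) = ((-7 + 117 - 42)/(117 - 42))*(1/52914) = (68/75)*(1/52914) = 34/1984275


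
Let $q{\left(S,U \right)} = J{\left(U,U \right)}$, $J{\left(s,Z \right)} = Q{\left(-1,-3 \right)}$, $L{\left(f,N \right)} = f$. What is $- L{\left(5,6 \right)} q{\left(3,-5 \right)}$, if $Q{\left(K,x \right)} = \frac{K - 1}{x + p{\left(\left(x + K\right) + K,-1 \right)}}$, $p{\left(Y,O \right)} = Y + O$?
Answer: $- \frac{10}{9} \approx -1.1111$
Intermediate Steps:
$p{\left(Y,O \right)} = O + Y$
$Q{\left(K,x \right)} = \frac{-1 + K}{-1 + 2 K + 2 x}$ ($Q{\left(K,x \right)} = \frac{K - 1}{x - \left(1 - x - 2 K\right)} = \frac{-1 + K}{x - \left(1 - x - 2 K\right)} = \frac{-1 + K}{x + \left(-1 + x + 2 K\right)} = \frac{-1 + K}{-1 + 2 K + 2 x}$)
$J{\left(s,Z \right)} = \frac{2}{9}$ ($J{\left(s,Z \right)} = \frac{-1 - 1}{-1 + 2 \left(-1\right) + 2 \left(-3\right)} = \frac{1}{-1 - 2 - 6} \left(-2\right) = \frac{1}{-9} \left(-2\right) = \left(- \frac{1}{9}\right) \left(-2\right) = \frac{2}{9}$)
$q{\left(S,U \right)} = \frac{2}{9}$
$- L{\left(5,6 \right)} q{\left(3,-5 \right)} = \left(-1\right) 5 \cdot \frac{2}{9} = \left(-5\right) \frac{2}{9} = - \frac{10}{9}$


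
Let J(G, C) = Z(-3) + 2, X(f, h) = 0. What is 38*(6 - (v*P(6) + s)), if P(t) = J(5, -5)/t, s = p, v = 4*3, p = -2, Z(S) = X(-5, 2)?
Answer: 152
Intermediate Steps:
Z(S) = 0
J(G, C) = 2 (J(G, C) = 0 + 2 = 2)
v = 12
s = -2
P(t) = 2/t
38*(6 - (v*P(6) + s)) = 38*(6 - (12*(2/6) - 2)) = 38*(6 - (12*(2*(⅙)) - 2)) = 38*(6 - (12*(⅓) - 2)) = 38*(6 - (4 - 2)) = 38*(6 - 1*2) = 38*(6 - 2) = 38*4 = 152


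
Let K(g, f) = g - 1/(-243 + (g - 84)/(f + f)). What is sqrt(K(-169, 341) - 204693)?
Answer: 4*I*sqrt(2915159582274)/15089 ≈ 452.62*I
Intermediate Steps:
K(g, f) = g - 1/(-243 + (-84 + g)/(2*f)) (K(g, f) = g - 1/(-243 + (-84 + g)/((2*f))) = g - 1/(-243 + (-84 + g)*(1/(2*f))) = g - 1/(-243 + (-84 + g)/(2*f)))
sqrt(K(-169, 341) - 204693) = sqrt((-1*(-169)**2 + 2*341 + 84*(-169) + 486*341*(-169))/(84 - 1*(-169) + 486*341) - 204693) = sqrt((-1*28561 + 682 - 14196 - 28007694)/(84 + 169 + 165726) - 204693) = sqrt((-28561 + 682 - 14196 - 28007694)/165979 - 204693) = sqrt((1/165979)*(-28049769) - 204693) = sqrt(-2549979/15089 - 204693) = sqrt(-3091162656/15089) = 4*I*sqrt(2915159582274)/15089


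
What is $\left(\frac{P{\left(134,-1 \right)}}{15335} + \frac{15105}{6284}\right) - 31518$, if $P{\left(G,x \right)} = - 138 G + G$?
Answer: $- \frac{3037120209017}{96365140} \approx -31517.0$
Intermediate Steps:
$P{\left(G,x \right)} = - 137 G$
$\left(\frac{P{\left(134,-1 \right)}}{15335} + \frac{15105}{6284}\right) - 31518 = \left(\frac{\left(-137\right) 134}{15335} + \frac{15105}{6284}\right) - 31518 = \left(\left(-18358\right) \frac{1}{15335} + 15105 \cdot \frac{1}{6284}\right) - 31518 = \left(- \frac{18358}{15335} + \frac{15105}{6284}\right) - 31518 = \frac{116273503}{96365140} - 31518 = - \frac{3037120209017}{96365140}$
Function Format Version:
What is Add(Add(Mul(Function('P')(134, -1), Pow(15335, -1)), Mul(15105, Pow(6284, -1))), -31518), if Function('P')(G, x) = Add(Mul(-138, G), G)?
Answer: Rational(-3037120209017, 96365140) ≈ -31517.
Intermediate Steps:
Function('P')(G, x) = Mul(-137, G)
Add(Add(Mul(Function('P')(134, -1), Pow(15335, -1)), Mul(15105, Pow(6284, -1))), -31518) = Add(Add(Mul(Mul(-137, 134), Pow(15335, -1)), Mul(15105, Pow(6284, -1))), -31518) = Add(Add(Mul(-18358, Rational(1, 15335)), Mul(15105, Rational(1, 6284))), -31518) = Add(Add(Rational(-18358, 15335), Rational(15105, 6284)), -31518) = Add(Rational(116273503, 96365140), -31518) = Rational(-3037120209017, 96365140)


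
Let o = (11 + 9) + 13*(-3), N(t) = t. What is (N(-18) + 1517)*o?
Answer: -28481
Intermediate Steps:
o = -19 (o = 20 - 39 = -19)
(N(-18) + 1517)*o = (-18 + 1517)*(-19) = 1499*(-19) = -28481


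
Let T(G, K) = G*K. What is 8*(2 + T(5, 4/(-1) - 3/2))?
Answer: -204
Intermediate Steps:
8*(2 + T(5, 4/(-1) - 3/2)) = 8*(2 + 5*(4/(-1) - 3/2)) = 8*(2 + 5*(4*(-1) - 3*½)) = 8*(2 + 5*(-4 - 3/2)) = 8*(2 + 5*(-11/2)) = 8*(2 - 55/2) = 8*(-51/2) = -204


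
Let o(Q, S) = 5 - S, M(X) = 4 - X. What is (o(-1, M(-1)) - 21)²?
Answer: 441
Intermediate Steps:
(o(-1, M(-1)) - 21)² = ((5 - (4 - 1*(-1))) - 21)² = ((5 - (4 + 1)) - 21)² = ((5 - 1*5) - 21)² = ((5 - 5) - 21)² = (0 - 21)² = (-21)² = 441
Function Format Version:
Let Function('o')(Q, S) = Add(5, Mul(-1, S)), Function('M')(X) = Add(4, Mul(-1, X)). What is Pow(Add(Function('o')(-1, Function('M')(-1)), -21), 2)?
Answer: 441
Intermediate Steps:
Pow(Add(Function('o')(-1, Function('M')(-1)), -21), 2) = Pow(Add(Add(5, Mul(-1, Add(4, Mul(-1, -1)))), -21), 2) = Pow(Add(Add(5, Mul(-1, Add(4, 1))), -21), 2) = Pow(Add(Add(5, Mul(-1, 5)), -21), 2) = Pow(Add(Add(5, -5), -21), 2) = Pow(Add(0, -21), 2) = Pow(-21, 2) = 441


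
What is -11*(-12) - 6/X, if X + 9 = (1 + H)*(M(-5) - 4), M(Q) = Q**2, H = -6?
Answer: 2509/19 ≈ 132.05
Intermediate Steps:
X = -114 (X = -9 + (1 - 6)*((-5)**2 - 4) = -9 - 5*(25 - 4) = -9 - 5*21 = -9 - 105 = -114)
-11*(-12) - 6/X = -11*(-12) - 6/(-114) = 132 - 6*(-1/114) = 132 + 1/19 = 2509/19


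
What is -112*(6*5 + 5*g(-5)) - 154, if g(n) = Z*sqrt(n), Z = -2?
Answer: -3514 + 1120*I*sqrt(5) ≈ -3514.0 + 2504.4*I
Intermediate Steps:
g(n) = -2*sqrt(n)
-112*(6*5 + 5*g(-5)) - 154 = -112*(6*5 + 5*(-2*I*sqrt(5))) - 154 = -112*(30 + 5*(-2*I*sqrt(5))) - 154 = -112*(30 - 10*I*sqrt(5)) - 154 = (-3360 + 1120*I*sqrt(5)) - 154 = -3514 + 1120*I*sqrt(5)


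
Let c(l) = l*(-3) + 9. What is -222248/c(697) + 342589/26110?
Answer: 3258082789/27180510 ≈ 119.87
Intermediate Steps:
c(l) = 9 - 3*l (c(l) = -3*l + 9 = 9 - 3*l)
-222248/c(697) + 342589/26110 = -222248/(9 - 3*697) + 342589/26110 = -222248/(9 - 2091) + 342589*(1/26110) = -222248/(-2082) + 342589/26110 = -222248*(-1/2082) + 342589/26110 = 111124/1041 + 342589/26110 = 3258082789/27180510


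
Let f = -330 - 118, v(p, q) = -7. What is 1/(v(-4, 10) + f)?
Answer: -1/455 ≈ -0.0021978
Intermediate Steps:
f = -448
1/(v(-4, 10) + f) = 1/(-7 - 448) = 1/(-455) = -1/455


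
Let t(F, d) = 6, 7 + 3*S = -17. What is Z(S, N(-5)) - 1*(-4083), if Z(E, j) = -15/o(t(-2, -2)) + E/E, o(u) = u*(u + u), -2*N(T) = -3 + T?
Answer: 98011/24 ≈ 4083.8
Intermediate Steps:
S = -8 (S = -7/3 + (⅓)*(-17) = -7/3 - 17/3 = -8)
N(T) = 3/2 - T/2 (N(T) = -(-3 + T)/2 = 3/2 - T/2)
o(u) = 2*u² (o(u) = u*(2*u) = 2*u²)
Z(E, j) = 19/24 (Z(E, j) = -15/(2*6²) + E/E = -15/(2*36) + 1 = -15/72 + 1 = -15*1/72 + 1 = -5/24 + 1 = 19/24)
Z(S, N(-5)) - 1*(-4083) = 19/24 - 1*(-4083) = 19/24 + 4083 = 98011/24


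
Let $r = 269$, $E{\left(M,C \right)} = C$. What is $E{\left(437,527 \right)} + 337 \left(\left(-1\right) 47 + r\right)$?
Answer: $75341$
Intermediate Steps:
$E{\left(437,527 \right)} + 337 \left(\left(-1\right) 47 + r\right) = 527 + 337 \left(\left(-1\right) 47 + 269\right) = 527 + 337 \left(-47 + 269\right) = 527 + 337 \cdot 222 = 527 + 74814 = 75341$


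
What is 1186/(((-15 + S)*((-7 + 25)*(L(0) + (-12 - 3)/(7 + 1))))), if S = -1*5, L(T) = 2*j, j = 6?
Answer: -1186/3645 ≈ -0.32538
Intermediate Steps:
L(T) = 12 (L(T) = 2*6 = 12)
S = -5
1186/(((-15 + S)*((-7 + 25)*(L(0) + (-12 - 3)/(7 + 1))))) = 1186/(((-15 - 5)*((-7 + 25)*(12 + (-12 - 3)/(7 + 1))))) = 1186/((-360*(12 - 15/8))) = 1186/((-360*81/8)) = 1186/((-20*729/4)) = 1186/(-3645) = 1186*(-1/3645) = -1186/3645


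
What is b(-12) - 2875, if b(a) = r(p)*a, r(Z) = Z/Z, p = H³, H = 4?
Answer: -2887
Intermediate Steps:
p = 64 (p = 4³ = 64)
r(Z) = 1
b(a) = a (b(a) = 1*a = a)
b(-12) - 2875 = -12 - 2875 = -2887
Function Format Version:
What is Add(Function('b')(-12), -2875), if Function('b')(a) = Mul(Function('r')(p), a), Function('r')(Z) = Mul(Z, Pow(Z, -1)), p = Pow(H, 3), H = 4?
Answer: -2887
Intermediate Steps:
p = 64 (p = Pow(4, 3) = 64)
Function('r')(Z) = 1
Function('b')(a) = a (Function('b')(a) = Mul(1, a) = a)
Add(Function('b')(-12), -2875) = Add(-12, -2875) = -2887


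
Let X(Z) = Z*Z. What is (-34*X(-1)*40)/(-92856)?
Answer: 170/11607 ≈ 0.014646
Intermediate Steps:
X(Z) = Z**2
(-34*X(-1)*40)/(-92856) = (-34*(-1)**2*40)/(-92856) = (-34*1*40)*(-1/92856) = -34*40*(-1/92856) = -1360*(-1/92856) = 170/11607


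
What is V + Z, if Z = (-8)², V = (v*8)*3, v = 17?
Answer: 472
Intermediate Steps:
V = 408 (V = (17*8)*3 = 136*3 = 408)
Z = 64
V + Z = 408 + 64 = 472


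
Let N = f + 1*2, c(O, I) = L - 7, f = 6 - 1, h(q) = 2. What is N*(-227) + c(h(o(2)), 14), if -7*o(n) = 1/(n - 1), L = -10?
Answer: -1606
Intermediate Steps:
o(n) = -1/(7*(-1 + n)) (o(n) = -1/(7*(n - 1)) = -1/(7*(-1 + n)))
f = 5
c(O, I) = -17 (c(O, I) = -10 - 7 = -17)
N = 7 (N = 5 + 1*2 = 5 + 2 = 7)
N*(-227) + c(h(o(2)), 14) = 7*(-227) - 17 = -1589 - 17 = -1606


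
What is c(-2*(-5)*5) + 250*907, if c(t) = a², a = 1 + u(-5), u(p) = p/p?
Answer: 226754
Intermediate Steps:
u(p) = 1
a = 2 (a = 1 + 1 = 2)
c(t) = 4 (c(t) = 2² = 4)
c(-2*(-5)*5) + 250*907 = 4 + 250*907 = 4 + 226750 = 226754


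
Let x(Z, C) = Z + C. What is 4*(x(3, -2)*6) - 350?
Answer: -326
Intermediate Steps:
x(Z, C) = C + Z
4*(x(3, -2)*6) - 350 = 4*((-2 + 3)*6) - 350 = 4*(1*6) - 350 = 4*6 - 350 = 24 - 350 = -326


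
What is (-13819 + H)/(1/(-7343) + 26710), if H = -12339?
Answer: -17461654/17830139 ≈ -0.97933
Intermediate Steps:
(-13819 + H)/(1/(-7343) + 26710) = (-13819 - 12339)/(1/(-7343) + 26710) = -26158/(-1/7343 + 26710) = -26158/196131529/7343 = -26158*7343/196131529 = -17461654/17830139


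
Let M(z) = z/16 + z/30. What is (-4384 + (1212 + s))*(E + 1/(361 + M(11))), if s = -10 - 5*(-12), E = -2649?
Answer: 718619827674/86893 ≈ 8.2702e+6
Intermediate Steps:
s = 50 (s = -10 + 60 = 50)
M(z) = 23*z/240 (M(z) = z*(1/16) + z*(1/30) = z/16 + z/30 = 23*z/240)
(-4384 + (1212 + s))*(E + 1/(361 + M(11))) = (-4384 + (1212 + 50))*(-2649 + 1/(361 + (23/240)*11)) = (-4384 + 1262)*(-2649 + 1/(361 + 253/240)) = -3122*(-2649 + 1/(86893/240)) = -3122*(-2649 + 240/86893) = -3122*(-230179317/86893) = 718619827674/86893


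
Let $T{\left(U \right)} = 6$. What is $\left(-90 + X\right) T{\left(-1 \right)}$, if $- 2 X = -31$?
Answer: $-447$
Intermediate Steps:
$X = \frac{31}{2}$ ($X = \left(- \frac{1}{2}\right) \left(-31\right) = \frac{31}{2} \approx 15.5$)
$\left(-90 + X\right) T{\left(-1 \right)} = \left(-90 + \frac{31}{2}\right) 6 = \left(- \frac{149}{2}\right) 6 = -447$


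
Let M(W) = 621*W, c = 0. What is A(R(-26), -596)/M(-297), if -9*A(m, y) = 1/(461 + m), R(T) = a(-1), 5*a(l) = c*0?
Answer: 1/765229113 ≈ 1.3068e-9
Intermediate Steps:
a(l) = 0 (a(l) = (0*0)/5 = (⅕)*0 = 0)
R(T) = 0
A(m, y) = -1/(9*(461 + m))
A(R(-26), -596)/M(-297) = (-1/(4149 + 9*0))/((621*(-297))) = -1/(4149 + 0)/(-184437) = -1/4149*(-1/184437) = 1/765229113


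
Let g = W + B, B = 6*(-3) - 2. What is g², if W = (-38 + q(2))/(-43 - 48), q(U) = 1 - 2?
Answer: 18769/49 ≈ 383.04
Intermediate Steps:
q(U) = -1
B = -20 (B = -18 - 2 = -20)
W = 3/7 (W = (-38 - 1)/(-43 - 48) = -39/(-91) = -39*(-1/91) = 3/7 ≈ 0.42857)
g = -137/7 (g = 3/7 - 20 = -137/7 ≈ -19.571)
g² = (-137/7)² = 18769/49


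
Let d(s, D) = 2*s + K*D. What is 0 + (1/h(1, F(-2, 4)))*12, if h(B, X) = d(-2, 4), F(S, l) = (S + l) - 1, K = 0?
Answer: -3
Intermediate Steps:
F(S, l) = -1 + S + l
d(s, D) = 2*s (d(s, D) = 2*s + 0*D = 2*s + 0 = 2*s)
h(B, X) = -4 (h(B, X) = 2*(-2) = -4)
0 + (1/h(1, F(-2, 4)))*12 = 0 + (1/(-4))*12 = 0 + (1*(-¼))*12 = 0 - ¼*12 = 0 - 3 = -3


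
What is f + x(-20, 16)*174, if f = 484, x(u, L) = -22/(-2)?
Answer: 2398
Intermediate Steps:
x(u, L) = 11 (x(u, L) = -22*(-1/2) = 11)
f + x(-20, 16)*174 = 484 + 11*174 = 484 + 1914 = 2398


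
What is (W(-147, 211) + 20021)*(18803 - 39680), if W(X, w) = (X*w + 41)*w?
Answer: 136032757455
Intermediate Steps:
W(X, w) = w*(41 + X*w) (W(X, w) = (41 + X*w)*w = w*(41 + X*w))
(W(-147, 211) + 20021)*(18803 - 39680) = (211*(41 - 147*211) + 20021)*(18803 - 39680) = (211*(41 - 31017) + 20021)*(-20877) = (211*(-30976) + 20021)*(-20877) = (-6535936 + 20021)*(-20877) = -6515915*(-20877) = 136032757455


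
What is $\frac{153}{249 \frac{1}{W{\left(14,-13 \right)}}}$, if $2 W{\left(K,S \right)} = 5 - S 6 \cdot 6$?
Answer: $\frac{24123}{166} \approx 145.32$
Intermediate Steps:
$W{\left(K,S \right)} = \frac{5}{2} - 18 S$ ($W{\left(K,S \right)} = \frac{5 - S 6 \cdot 6}{2} = \frac{5 - 6 S 6}{2} = \frac{5 - 36 S}{2} = \frac{5}{2} - 18 S$)
$\frac{153}{249 \frac{1}{W{\left(14,-13 \right)}}} = \frac{153}{249 \frac{1}{\frac{5}{2} - -234}} = \frac{153}{249 \frac{1}{\frac{5}{2} + 234}} = \frac{153}{249 \frac{1}{\frac{473}{2}}} = \frac{153}{249 \cdot \frac{2}{473}} = \frac{153}{\frac{498}{473}} = 153 \cdot \frac{473}{498} = \frac{24123}{166}$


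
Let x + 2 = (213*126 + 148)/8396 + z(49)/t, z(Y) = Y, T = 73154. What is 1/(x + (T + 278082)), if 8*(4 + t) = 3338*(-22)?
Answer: 77104666/27082027672371 ≈ 2.8471e-6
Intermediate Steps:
t = -18367/2 (t = -4 + (3338*(-22))/8 = -4 + (⅛)*(-73436) = -4 - 18359/2 = -18367/2 ≈ -9183.5)
x = 93205195/77104666 (x = -2 + ((213*126 + 148)/8396 + 49/(-18367/2)) = -2 + ((26838 + 148)*(1/8396) + 49*(-2/18367)) = -2 + (26986*(1/8396) - 98/18367) = -2 + (13493/4198 - 98/18367) = -2 + 247414527/77104666 = 93205195/77104666 ≈ 1.2088)
1/(x + (T + 278082)) = 1/(93205195/77104666 + (73154 + 278082)) = 1/(93205195/77104666 + 351236) = 1/(27082027672371/77104666) = 77104666/27082027672371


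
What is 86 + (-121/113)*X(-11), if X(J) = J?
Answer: 11049/113 ≈ 97.779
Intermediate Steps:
86 + (-121/113)*X(-11) = 86 - 121/113*(-11) = 86 + 1331/113 = 11049/113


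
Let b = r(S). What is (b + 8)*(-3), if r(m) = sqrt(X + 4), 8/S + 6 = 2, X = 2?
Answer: -24 - 3*sqrt(6) ≈ -31.348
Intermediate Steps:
S = -2 (S = 8/(-6 + 2) = 8/(-4) = 8*(-1/4) = -2)
r(m) = sqrt(6) (r(m) = sqrt(2 + 4) = sqrt(6))
b = sqrt(6) ≈ 2.4495
(b + 8)*(-3) = (sqrt(6) + 8)*(-3) = (8 + sqrt(6))*(-3) = -24 - 3*sqrt(6)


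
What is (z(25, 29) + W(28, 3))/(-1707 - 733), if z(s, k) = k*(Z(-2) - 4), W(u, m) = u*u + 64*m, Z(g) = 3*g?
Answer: -343/1220 ≈ -0.28115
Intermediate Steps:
W(u, m) = u² + 64*m
z(s, k) = -10*k (z(s, k) = k*(3*(-2) - 4) = k*(-6 - 4) = k*(-10) = -10*k)
(z(25, 29) + W(28, 3))/(-1707 - 733) = (-10*29 + (28² + 64*3))/(-1707 - 733) = (-290 + (784 + 192))/(-2440) = (-290 + 976)*(-1/2440) = 686*(-1/2440) = -343/1220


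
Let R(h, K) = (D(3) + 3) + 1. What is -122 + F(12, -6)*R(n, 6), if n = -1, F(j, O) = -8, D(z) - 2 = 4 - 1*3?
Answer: -178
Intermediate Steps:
D(z) = 3 (D(z) = 2 + (4 - 1*3) = 2 + (4 - 3) = 2 + 1 = 3)
R(h, K) = 7 (R(h, K) = (3 + 3) + 1 = 6 + 1 = 7)
-122 + F(12, -6)*R(n, 6) = -122 - 8*7 = -122 - 56 = -178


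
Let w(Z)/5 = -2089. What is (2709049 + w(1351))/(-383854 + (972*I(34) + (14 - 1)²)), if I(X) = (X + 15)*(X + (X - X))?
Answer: 2698604/1235667 ≈ 2.1839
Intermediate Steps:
w(Z) = -10445 (w(Z) = 5*(-2089) = -10445)
I(X) = X*(15 + X) (I(X) = (15 + X)*(X + 0) = (15 + X)*X = X*(15 + X))
(2709049 + w(1351))/(-383854 + (972*I(34) + (14 - 1)²)) = (2709049 - 10445)/(-383854 + (972*(34*(15 + 34)) + (14 - 1)²)) = 2698604/(-383854 + (972*(34*49) + 13²)) = 2698604/(-383854 + (972*1666 + 169)) = 2698604/(-383854 + (1619352 + 169)) = 2698604/(-383854 + 1619521) = 2698604/1235667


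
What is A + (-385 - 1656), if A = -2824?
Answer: -4865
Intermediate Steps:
A + (-385 - 1656) = -2824 + (-385 - 1656) = -2824 - 2041 = -4865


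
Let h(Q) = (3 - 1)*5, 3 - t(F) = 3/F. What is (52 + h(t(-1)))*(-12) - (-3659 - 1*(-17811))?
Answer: -14896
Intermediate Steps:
t(F) = 3 - 3/F
h(Q) = 10 (h(Q) = 2*5 = 10)
(52 + h(t(-1)))*(-12) - (-3659 - 1*(-17811)) = (52 + 10)*(-12) - (-3659 - 1*(-17811)) = 62*(-12) - (-3659 + 17811) = -744 - 1*14152 = -744 - 14152 = -14896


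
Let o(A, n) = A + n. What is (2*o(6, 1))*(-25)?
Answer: -350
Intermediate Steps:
(2*o(6, 1))*(-25) = (2*(6 + 1))*(-25) = (2*7)*(-25) = 14*(-25) = -350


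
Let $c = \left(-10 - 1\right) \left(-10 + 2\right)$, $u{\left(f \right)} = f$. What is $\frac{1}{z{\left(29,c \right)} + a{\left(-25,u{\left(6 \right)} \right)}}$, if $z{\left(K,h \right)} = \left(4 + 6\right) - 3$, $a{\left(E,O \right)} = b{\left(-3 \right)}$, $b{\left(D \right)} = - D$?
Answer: $\frac{1}{10} \approx 0.1$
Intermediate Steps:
$c = 88$ ($c = \left(-11\right) \left(-8\right) = 88$)
$a{\left(E,O \right)} = 3$ ($a{\left(E,O \right)} = \left(-1\right) \left(-3\right) = 3$)
$z{\left(K,h \right)} = 7$ ($z{\left(K,h \right)} = 10 - 3 = 7$)
$\frac{1}{z{\left(29,c \right)} + a{\left(-25,u{\left(6 \right)} \right)}} = \frac{1}{7 + 3} = \frac{1}{10}$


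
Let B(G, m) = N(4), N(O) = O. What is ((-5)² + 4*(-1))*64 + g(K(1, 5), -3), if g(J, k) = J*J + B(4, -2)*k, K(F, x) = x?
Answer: 1357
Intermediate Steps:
B(G, m) = 4
g(J, k) = J² + 4*k (g(J, k) = J*J + 4*k = J² + 4*k)
((-5)² + 4*(-1))*64 + g(K(1, 5), -3) = ((-5)² + 4*(-1))*64 + (5² + 4*(-3)) = (25 - 4)*64 + (25 - 12) = 21*64 + 13 = 1344 + 13 = 1357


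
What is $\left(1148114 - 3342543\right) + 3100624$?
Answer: $906195$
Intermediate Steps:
$\left(1148114 - 3342543\right) + 3100624 = -2194429 + 3100624 = 906195$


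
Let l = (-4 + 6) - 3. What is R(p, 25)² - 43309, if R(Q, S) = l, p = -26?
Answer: -43308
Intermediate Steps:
l = -1 (l = 2 - 3 = -1)
R(Q, S) = -1
R(p, 25)² - 43309 = (-1)² - 43309 = 1 - 43309 = -43308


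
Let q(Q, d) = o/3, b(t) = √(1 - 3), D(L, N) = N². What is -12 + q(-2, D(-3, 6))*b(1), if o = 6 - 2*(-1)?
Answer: -12 + 8*I*√2/3 ≈ -12.0 + 3.7712*I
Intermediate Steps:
b(t) = I*√2 (b(t) = √(-2) = I*√2)
o = 8 (o = 6 + 2 = 8)
q(Q, d) = 8/3
-12 + q(-2, D(-3, 6))*b(1) = -12 + 8*(I*√2)/3 = -12 + 8*I*√2/3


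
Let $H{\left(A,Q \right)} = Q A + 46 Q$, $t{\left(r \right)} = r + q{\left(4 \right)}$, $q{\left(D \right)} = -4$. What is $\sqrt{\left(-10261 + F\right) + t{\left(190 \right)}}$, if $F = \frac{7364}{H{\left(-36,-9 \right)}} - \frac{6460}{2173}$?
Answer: $\frac{i \sqrt{10794111970265}}{32595} \approx 100.8 i$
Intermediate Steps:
$t{\left(r \right)} = -4 + r$ ($t{\left(r \right)} = r - 4 = -4 + r$)
$H{\left(A,Q \right)} = 46 Q + A Q$ ($H{\left(A,Q \right)} = A Q + 46 Q = 46 Q + A Q$)
$F = - \frac{8291686}{97785}$ ($F = \frac{7364}{\left(-9\right) \left(46 - 36\right)} - \frac{6460}{2173} = \frac{7364}{\left(-9\right) 10} - \frac{6460}{2173} = \frac{7364}{-90} - \frac{6460}{2173} = 7364 \left(- \frac{1}{90}\right) - \frac{6460}{2173} = - \frac{3682}{45} - \frac{6460}{2173} = - \frac{8291686}{97785} \approx -84.795$)
$\sqrt{\left(-10261 + F\right) + t{\left(190 \right)}} = \sqrt{\left(-10261 - \frac{8291686}{97785}\right) + \left(-4 + 190\right)} = \sqrt{- \frac{1011663571}{97785} + 186} = \sqrt{- \frac{993475561}{97785}} = \frac{i \sqrt{10794111970265}}{32595}$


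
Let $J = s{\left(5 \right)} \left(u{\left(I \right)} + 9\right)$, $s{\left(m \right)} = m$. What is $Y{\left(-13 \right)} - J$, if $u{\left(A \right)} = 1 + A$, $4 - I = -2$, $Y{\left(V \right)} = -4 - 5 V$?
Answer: $-19$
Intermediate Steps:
$I = 6$ ($I = 4 - -2 = 4 + 2 = 6$)
$J = 80$ ($J = 5 \left(\left(1 + 6\right) + 9\right) = 5 \left(7 + 9\right) = 5 \cdot 16 = 80$)
$Y{\left(-13 \right)} - J = \left(-4 - -65\right) - 80 = \left(-4 + 65\right) - 80 = 61 - 80 = -19$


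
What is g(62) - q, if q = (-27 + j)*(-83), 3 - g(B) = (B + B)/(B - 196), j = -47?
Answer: -411251/67 ≈ -6138.1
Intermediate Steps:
g(B) = 3 - 2*B/(-196 + B) (g(B) = 3 - (B + B)/(B - 196) = 3 - 2*B/(-196 + B))
q = 6142 (q = (-27 - 47)*(-83) = -74*(-83) = 6142)
g(62) - q = (-588 + 62)/(-196 + 62) - 1*6142 = -526/(-134) - 6142 = -1/134*(-526) - 6142 = 263/67 - 6142 = -411251/67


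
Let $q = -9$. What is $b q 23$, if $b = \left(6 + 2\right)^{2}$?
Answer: $-13248$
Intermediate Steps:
$b = 64$ ($b = 8^{2} = 64$)
$b q 23 = 64 \left(-9\right) 23 = \left(-576\right) 23 = -13248$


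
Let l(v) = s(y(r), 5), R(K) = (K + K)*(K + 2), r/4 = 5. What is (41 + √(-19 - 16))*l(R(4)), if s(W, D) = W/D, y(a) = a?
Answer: 164 + 4*I*√35 ≈ 164.0 + 23.664*I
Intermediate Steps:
r = 20 (r = 4*5 = 20)
R(K) = 2*K*(2 + K) (R(K) = (2*K)*(2 + K) = 2*K*(2 + K))
l(v) = 4 (l(v) = 20/5 = 20*(⅕) = 4)
(41 + √(-19 - 16))*l(R(4)) = (41 + √(-19 - 16))*4 = (41 + √(-35))*4 = (41 + I*√35)*4 = 164 + 4*I*√35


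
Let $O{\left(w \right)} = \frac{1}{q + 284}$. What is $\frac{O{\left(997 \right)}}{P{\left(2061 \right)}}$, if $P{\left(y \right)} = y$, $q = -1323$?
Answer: $- \frac{1}{2141379} \approx -4.6699 \cdot 10^{-7}$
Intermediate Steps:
$O{\left(w \right)} = - \frac{1}{1039}$ ($O{\left(w \right)} = \frac{1}{-1323 + 284} = \frac{1}{-1039} = - \frac{1}{1039}$)
$\frac{O{\left(997 \right)}}{P{\left(2061 \right)}} = - \frac{1}{1039 \cdot 2061} = \left(- \frac{1}{1039}\right) \frac{1}{2061} = - \frac{1}{2141379}$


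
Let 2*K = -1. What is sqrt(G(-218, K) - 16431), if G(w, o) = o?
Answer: I*sqrt(65726)/2 ≈ 128.19*I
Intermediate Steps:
K = -1/2 (K = (1/2)*(-1) = -1/2 ≈ -0.50000)
sqrt(G(-218, K) - 16431) = sqrt(-1/2 - 16431) = sqrt(-32863/2) = I*sqrt(65726)/2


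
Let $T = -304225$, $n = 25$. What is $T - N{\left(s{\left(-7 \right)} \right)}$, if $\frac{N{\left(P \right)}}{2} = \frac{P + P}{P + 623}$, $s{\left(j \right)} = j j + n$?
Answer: $- \frac{212045121}{697} \approx -3.0423 \cdot 10^{5}$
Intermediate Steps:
$s{\left(j \right)} = 25 + j^{2}$ ($s{\left(j \right)} = j j + 25 = j^{2} + 25 = 25 + j^{2}$)
$N{\left(P \right)} = \frac{4 P}{623 + P}$ ($N{\left(P \right)} = 2 \frac{P + P}{P + 623} = 2 \frac{2 P}{623 + P} = \frac{4 P}{623 + P}$)
$T - N{\left(s{\left(-7 \right)} \right)} = -304225 - \frac{4 \left(25 + \left(-7\right)^{2}\right)}{623 + \left(25 + \left(-7\right)^{2}\right)} = -304225 - \frac{4 \left(25 + 49\right)}{623 + \left(25 + 49\right)} = -304225 - 4 \cdot 74 \frac{1}{623 + 74} = -304225 - 4 \cdot 74 \cdot \frac{1}{697} = -304225 - \frac{296}{697} = - \frac{212045121}{697}$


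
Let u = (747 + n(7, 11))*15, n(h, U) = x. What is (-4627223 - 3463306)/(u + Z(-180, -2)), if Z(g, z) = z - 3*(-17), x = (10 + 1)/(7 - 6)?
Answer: -8090529/11419 ≈ -708.51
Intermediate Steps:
x = 11 (x = 11/1 = 11*1 = 11)
n(h, U) = 11
Z(g, z) = 51 + z (Z(g, z) = z + 51 = 51 + z)
u = 11370 (u = (747 + 11)*15 = 758*15 = 11370)
(-4627223 - 3463306)/(u + Z(-180, -2)) = (-4627223 - 3463306)/(11370 + (51 - 2)) = -8090529/(11370 + 49) = -8090529/11419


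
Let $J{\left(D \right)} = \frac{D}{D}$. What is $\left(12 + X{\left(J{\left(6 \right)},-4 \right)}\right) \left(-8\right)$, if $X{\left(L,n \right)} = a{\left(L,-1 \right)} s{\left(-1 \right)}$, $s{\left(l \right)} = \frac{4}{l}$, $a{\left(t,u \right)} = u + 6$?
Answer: $64$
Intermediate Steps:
$a{\left(t,u \right)} = 6 + u$
$J{\left(D \right)} = 1$
$X{\left(L,n \right)} = -20$ ($X{\left(L,n \right)} = \left(6 - 1\right) \frac{4}{-1} = 5 \cdot 4 \left(-1\right) = 5 \left(-4\right) = -20$)
$\left(12 + X{\left(J{\left(6 \right)},-4 \right)}\right) \left(-8\right) = \left(12 - 20\right) \left(-8\right) = \left(-8\right) \left(-8\right) = 64$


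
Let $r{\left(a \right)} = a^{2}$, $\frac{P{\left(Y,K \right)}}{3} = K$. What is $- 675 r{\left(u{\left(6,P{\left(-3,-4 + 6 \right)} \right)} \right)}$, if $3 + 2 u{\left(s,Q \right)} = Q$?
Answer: $- \frac{6075}{4} \approx -1518.8$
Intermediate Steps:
$P{\left(Y,K \right)} = 3 K$
$u{\left(s,Q \right)} = - \frac{3}{2} + \frac{Q}{2}$
$- 675 r{\left(u{\left(6,P{\left(-3,-4 + 6 \right)} \right)} \right)} = - 675 \left(- \frac{3}{2} + \frac{3 \left(-4 + 6\right)}{2}\right)^{2} = - 675 \left(- \frac{3}{2} + \frac{3 \cdot 2}{2}\right)^{2} = - 675 \left(- \frac{3}{2} + \frac{1}{2} \cdot 6\right)^{2} = - 675 \left(- \frac{3}{2} + 3\right)^{2} = - 675 \left(\frac{3}{2}\right)^{2} = \left(-675\right) \frac{9}{4} = - \frac{6075}{4}$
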